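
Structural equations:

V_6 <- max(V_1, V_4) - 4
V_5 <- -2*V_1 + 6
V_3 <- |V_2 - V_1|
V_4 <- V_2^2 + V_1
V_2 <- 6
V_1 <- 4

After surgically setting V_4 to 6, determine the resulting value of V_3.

Under do(V_4=6), the mechanism V_4 <- V_2^2 + V_1 is discarded; V_4 is fixed at 6.
Since V_3 is not a descendant of the intervened variable, it is unaffected.
V_3 = |V_2 - V_1|  [with V_2=6, V_1=4]  = 2

2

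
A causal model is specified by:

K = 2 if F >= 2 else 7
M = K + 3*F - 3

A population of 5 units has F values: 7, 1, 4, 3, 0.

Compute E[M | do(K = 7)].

13

The intervention sets K=7 in all 5 units regardless of F. Recomputing M per unit gives 25, 7, 16, 13, 4; average 13.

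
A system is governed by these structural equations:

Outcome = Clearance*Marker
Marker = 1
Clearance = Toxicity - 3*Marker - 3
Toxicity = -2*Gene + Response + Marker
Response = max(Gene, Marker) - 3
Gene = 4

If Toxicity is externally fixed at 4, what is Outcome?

Under do(Toxicity=4), the mechanism Toxicity = -2*Gene + Response + Marker is discarded; Toxicity is fixed at 4.
Clearance = Toxicity - 3*Marker - 3  [with Toxicity=4, Marker=1]  = -2
Outcome = Clearance*Marker  [with Clearance=-2, Marker=1]  = -2

-2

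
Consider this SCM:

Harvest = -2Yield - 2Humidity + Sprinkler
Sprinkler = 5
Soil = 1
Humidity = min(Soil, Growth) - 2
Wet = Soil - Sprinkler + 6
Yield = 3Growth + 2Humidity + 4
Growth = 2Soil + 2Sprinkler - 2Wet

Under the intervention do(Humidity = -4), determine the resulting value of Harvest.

-27

Under do(Humidity=-4), the mechanism Humidity = min(Soil, Growth) - 2 is discarded; Humidity is fixed at -4.
Wet = Soil - Sprinkler + 6  [with Soil=1, Sprinkler=5]  = 2
Growth = 2Soil + 2Sprinkler - 2Wet  [with Soil=1, Sprinkler=5, Wet=2]  = 8
Yield = 3Growth + 2Humidity + 4  [with Growth=8, Humidity=-4]  = 20
Harvest = -2Yield - 2Humidity + Sprinkler  [with Yield=20, Humidity=-4, Sprinkler=5]  = -27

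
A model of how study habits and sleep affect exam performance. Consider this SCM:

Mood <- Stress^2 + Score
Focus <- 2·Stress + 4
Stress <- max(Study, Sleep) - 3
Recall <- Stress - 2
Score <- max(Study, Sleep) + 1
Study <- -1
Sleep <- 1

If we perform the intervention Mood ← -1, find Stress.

do(Mood=-1) replaces the equation Mood <- Stress^2 + Score with the constant Mood = -1.
Stress is not downstream of the intervention, so its value is determined by the original equations.
Stress = max(Study, Sleep) - 3  [with Study=-1, Sleep=1]  = -2

-2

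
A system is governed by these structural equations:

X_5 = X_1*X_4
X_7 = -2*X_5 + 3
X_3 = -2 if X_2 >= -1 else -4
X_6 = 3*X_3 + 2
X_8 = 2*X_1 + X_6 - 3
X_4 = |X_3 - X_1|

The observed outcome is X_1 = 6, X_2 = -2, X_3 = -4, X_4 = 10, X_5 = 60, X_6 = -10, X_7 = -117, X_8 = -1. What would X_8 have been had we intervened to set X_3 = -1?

8

The intervention breaks the incoming arrows to X_3: X_3 = -2 if X_2 >= -1 else -4 no longer applies, and X_3 = -1.
X_6 = 3*X_3 + 2  [with X_3=-1]  = -1
X_8 = 2*X_1 + X_6 - 3  [with X_1=6, X_6=-1]  = 8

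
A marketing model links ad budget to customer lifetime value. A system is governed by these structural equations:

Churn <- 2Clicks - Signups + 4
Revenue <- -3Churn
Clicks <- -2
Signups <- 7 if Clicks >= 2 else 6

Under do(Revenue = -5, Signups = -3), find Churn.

3

Setting Revenue = -5, Signups = -3 by intervention discards those variables' equations.
Churn = 2Clicks - Signups + 4  [with Clicks=-2, Signups=-3]  = 3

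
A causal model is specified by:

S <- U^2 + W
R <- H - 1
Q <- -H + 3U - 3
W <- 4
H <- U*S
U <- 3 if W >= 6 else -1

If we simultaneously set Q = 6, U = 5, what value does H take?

Under do(Q = 6, U = 5), each intervened variable's structural equation is replaced by its fixed value.
S = U^2 + W  [with U=5, W=4]  = 29
H = U*S  [with U=5, S=29]  = 145

145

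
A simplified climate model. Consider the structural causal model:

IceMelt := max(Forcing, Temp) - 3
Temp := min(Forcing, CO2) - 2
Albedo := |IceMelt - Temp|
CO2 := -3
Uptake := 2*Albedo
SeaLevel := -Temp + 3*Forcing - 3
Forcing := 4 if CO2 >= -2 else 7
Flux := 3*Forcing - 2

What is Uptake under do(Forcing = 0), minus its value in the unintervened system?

do(Forcing=0) replaces the equation Forcing := 4 if CO2 >= -2 else 7 with the constant Forcing = 0.
Temp = min(Forcing, CO2) - 2  [with Forcing=0, CO2=-3]  = -5
IceMelt = max(Forcing, Temp) - 3  [with Forcing=0, Temp=-5]  = -3
Albedo = |IceMelt - Temp|  [with IceMelt=-3, Temp=-5]  = 2
Uptake = 2*Albedo  [with Albedo=2]  = 4
Without intervention: Forcing = 4 if CO2 >= -2 else 7  [with CO2=-3]  = 7; Temp = min(Forcing, CO2) - 2  [with Forcing=7, CO2=-3]  = -5; IceMelt = max(Forcing, Temp) - 3  [with Forcing=7, Temp=-5]  = 4; Albedo = |IceMelt - Temp|  [with IceMelt=4, Temp=-5]  = 9; Uptake = 2*Albedo  [with Albedo=9]  = 18.
Change = 4 − 18 = -14.

-14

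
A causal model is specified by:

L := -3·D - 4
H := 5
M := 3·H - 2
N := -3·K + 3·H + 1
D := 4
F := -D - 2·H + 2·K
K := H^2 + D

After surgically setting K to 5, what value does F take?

The intervention breaks the incoming arrows to K: K := H^2 + D no longer applies, and K = 5.
F = -D - 2·H + 2·K  [with D=4, H=5, K=5]  = -4

-4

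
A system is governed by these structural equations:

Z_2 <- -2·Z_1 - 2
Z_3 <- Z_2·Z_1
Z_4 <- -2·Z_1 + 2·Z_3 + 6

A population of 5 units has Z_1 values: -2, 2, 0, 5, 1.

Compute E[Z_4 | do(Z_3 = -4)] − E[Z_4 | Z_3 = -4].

-3.4

Every unit gets Z_3=-4 under the intervention. Z_4 values become 2, -6, -2, -12, -4; E[Z_4|do(Z_3=-4)] = -4.4.
Conditioning on Z_3=-4 selects the 2 unit(s) with Z_1 ∈ {-2, 1}. Their Z_4 values: 2, -4. Mean = -1.
Difference = -4.4 − (-1) = -3.4.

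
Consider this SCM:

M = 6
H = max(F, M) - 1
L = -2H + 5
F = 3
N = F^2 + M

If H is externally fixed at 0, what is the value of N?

15

Under do(H=0), the mechanism H = max(F, M) - 1 is discarded; H is fixed at 0.
Since N is not a descendant of the intervened variable, it is unaffected.
N = F^2 + M  [with F=3, M=6]  = 15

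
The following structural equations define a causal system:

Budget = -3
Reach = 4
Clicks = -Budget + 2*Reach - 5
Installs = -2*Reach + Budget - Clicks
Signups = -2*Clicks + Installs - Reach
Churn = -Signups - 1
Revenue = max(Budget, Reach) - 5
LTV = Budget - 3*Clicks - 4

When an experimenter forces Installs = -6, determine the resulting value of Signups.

Intervening sets Installs = -6 and removes its equation (Installs = -2*Reach + Budget - Clicks).
Clicks = -Budget + 2*Reach - 5  [with Budget=-3, Reach=4]  = 6
Signups = -2*Clicks + Installs - Reach  [with Clicks=6, Installs=-6, Reach=4]  = -22

-22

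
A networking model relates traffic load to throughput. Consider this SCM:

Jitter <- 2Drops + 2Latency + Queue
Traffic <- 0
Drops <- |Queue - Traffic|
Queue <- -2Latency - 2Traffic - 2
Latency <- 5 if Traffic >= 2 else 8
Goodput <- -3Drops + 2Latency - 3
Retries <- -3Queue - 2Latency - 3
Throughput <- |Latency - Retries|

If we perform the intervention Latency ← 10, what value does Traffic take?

Under do(Latency=10), the mechanism Latency <- 5 if Traffic >= 2 else 8 is discarded; Latency is fixed at 10.
Traffic is not downstream of the intervention, so its value is determined by the original equations.

0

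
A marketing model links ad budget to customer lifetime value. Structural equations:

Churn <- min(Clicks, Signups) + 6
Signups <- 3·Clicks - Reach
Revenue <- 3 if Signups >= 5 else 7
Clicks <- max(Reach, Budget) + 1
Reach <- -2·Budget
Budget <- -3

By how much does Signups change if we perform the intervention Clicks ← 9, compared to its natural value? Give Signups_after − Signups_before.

The intervention breaks the incoming arrows to Clicks: Clicks <- max(Reach, Budget) + 1 no longer applies, and Clicks = 9.
Reach = -2·Budget  [with Budget=-3]  = 6
Signups = 3·Clicks - Reach  [with Clicks=9, Reach=6]  = 21
Without intervention: Reach = -2·Budget  [with Budget=-3]  = 6; Clicks = max(Reach, Budget) + 1  [with Reach=6, Budget=-3]  = 7; Signups = 3·Clicks - Reach  [with Clicks=7, Reach=6]  = 15.
Change = 21 − 15 = 6.

6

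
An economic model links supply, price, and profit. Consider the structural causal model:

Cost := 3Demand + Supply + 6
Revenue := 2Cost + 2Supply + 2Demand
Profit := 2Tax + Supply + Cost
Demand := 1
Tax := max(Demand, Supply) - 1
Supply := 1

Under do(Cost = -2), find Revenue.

0

The intervention breaks the incoming arrows to Cost: Cost := 3Demand + Supply + 6 no longer applies, and Cost = -2.
Revenue = 2Cost + 2Supply + 2Demand  [with Cost=-2, Supply=1, Demand=1]  = 0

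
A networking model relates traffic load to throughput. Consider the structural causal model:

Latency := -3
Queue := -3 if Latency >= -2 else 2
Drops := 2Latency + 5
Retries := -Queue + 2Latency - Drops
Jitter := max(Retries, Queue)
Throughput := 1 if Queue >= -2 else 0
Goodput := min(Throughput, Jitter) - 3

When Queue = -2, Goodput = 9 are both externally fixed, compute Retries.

Under do(Queue = -2, Goodput = 9), each intervened variable's structural equation is replaced by its fixed value.
Drops = 2Latency + 5  [with Latency=-3]  = -1
Retries = -Queue + 2Latency - Drops  [with Queue=-2, Latency=-3, Drops=-1]  = -3

-3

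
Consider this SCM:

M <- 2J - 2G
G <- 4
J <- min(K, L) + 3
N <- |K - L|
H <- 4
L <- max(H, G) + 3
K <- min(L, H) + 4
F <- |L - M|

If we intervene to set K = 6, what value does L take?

Under do(K=6), the mechanism K <- min(L, H) + 4 is discarded; K is fixed at 6.
Since L is not a descendant of the intervened variable, it is unaffected.
L = max(H, G) + 3  [with H=4, G=4]  = 7

7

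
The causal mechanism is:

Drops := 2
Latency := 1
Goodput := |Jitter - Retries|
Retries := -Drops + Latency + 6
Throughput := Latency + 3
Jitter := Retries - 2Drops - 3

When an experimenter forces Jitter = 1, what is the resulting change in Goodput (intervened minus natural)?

-3

Under do(Jitter=1), the mechanism Jitter := Retries - 2Drops - 3 is discarded; Jitter is fixed at 1.
Retries = -Drops + Latency + 6  [with Drops=2, Latency=1]  = 5
Goodput = |Jitter - Retries|  [with Jitter=1, Retries=5]  = 4
Without intervention: Retries = -Drops + Latency + 6  [with Drops=2, Latency=1]  = 5; Jitter = Retries - 2Drops - 3  [with Retries=5, Drops=2]  = -2; Goodput = |Jitter - Retries|  [with Jitter=-2, Retries=5]  = 7.
Change = 4 − 7 = -3.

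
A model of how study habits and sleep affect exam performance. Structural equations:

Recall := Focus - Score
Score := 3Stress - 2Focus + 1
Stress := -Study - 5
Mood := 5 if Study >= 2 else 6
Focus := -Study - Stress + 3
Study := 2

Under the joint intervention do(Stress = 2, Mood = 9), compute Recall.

-10

Setting Stress = 2, Mood = 9 by intervention discards those variables' equations.
Focus = -Study - Stress + 3  [with Study=2, Stress=2]  = -1
Score = 3Stress - 2Focus + 1  [with Stress=2, Focus=-1]  = 9
Recall = Focus - Score  [with Focus=-1, Score=9]  = -10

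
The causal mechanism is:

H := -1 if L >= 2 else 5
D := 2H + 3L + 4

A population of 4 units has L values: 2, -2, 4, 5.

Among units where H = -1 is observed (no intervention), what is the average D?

13

E[D|H=-1] averages over only the 3 units with H=-1 (L = 2, 4, 5): D = 8, 14, 17, mean 13.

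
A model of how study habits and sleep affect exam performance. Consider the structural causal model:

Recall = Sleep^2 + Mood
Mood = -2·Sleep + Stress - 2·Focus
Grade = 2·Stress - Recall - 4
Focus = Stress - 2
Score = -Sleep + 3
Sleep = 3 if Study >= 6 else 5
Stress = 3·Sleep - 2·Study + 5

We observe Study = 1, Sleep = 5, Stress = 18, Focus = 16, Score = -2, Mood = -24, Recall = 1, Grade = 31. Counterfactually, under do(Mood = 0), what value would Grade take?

7

Intervening sets Mood = 0 and removes its equation (Mood = -2·Sleep + Stress - 2·Focus).
Sleep = 3 if Study >= 6 else 5  [with Study=1]  = 5
Stress = 3·Sleep - 2·Study + 5  [with Sleep=5, Study=1]  = 18
Recall = Sleep^2 + Mood  [with Sleep=5, Mood=0]  = 25
Grade = 2·Stress - Recall - 4  [with Stress=18, Recall=25]  = 7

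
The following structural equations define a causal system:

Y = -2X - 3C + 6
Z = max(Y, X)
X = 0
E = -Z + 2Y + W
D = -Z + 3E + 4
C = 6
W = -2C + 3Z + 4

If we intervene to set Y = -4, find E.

The intervention breaks the incoming arrows to Y: Y = -2X - 3C + 6 no longer applies, and Y = -4.
Z = max(Y, X)  [with Y=-4, X=0]  = 0
W = -2C + 3Z + 4  [with C=6, Z=0]  = -8
E = -Z + 2Y + W  [with Z=0, Y=-4, W=-8]  = -16

-16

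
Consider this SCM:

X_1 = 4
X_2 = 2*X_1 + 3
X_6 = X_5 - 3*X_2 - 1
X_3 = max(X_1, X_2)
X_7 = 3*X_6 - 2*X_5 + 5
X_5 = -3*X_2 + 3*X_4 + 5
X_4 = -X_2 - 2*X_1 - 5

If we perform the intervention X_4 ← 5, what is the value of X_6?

Under do(X_4=5), the mechanism X_4 = -X_2 - 2*X_1 - 5 is discarded; X_4 is fixed at 5.
X_2 = 2*X_1 + 3  [with X_1=4]  = 11
X_5 = -3*X_2 + 3*X_4 + 5  [with X_2=11, X_4=5]  = -13
X_6 = X_5 - 3*X_2 - 1  [with X_5=-13, X_2=11]  = -47

-47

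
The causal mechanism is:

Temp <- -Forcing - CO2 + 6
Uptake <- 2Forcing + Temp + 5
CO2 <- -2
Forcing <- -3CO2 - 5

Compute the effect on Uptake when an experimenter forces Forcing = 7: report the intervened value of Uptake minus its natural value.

6

Under do(Forcing=7), the mechanism Forcing <- -3CO2 - 5 is discarded; Forcing is fixed at 7.
Temp = -Forcing - CO2 + 6  [with Forcing=7, CO2=-2]  = 1
Uptake = 2Forcing + Temp + 5  [with Forcing=7, Temp=1]  = 20
Without intervention: Forcing = -3CO2 - 5  [with CO2=-2]  = 1; Temp = -Forcing - CO2 + 6  [with Forcing=1, CO2=-2]  = 7; Uptake = 2Forcing + Temp + 5  [with Forcing=1, Temp=7]  = 14.
Change = 20 − 14 = 6.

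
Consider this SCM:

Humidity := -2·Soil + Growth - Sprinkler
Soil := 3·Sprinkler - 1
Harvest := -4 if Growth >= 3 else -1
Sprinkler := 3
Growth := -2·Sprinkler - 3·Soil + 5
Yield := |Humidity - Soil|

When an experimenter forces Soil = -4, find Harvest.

-4

Under do(Soil=-4), the mechanism Soil := 3·Sprinkler - 1 is discarded; Soil is fixed at -4.
Growth = -2·Sprinkler - 3·Soil + 5  [with Sprinkler=3, Soil=-4]  = 11
Harvest = -4 if Growth >= 3 else -1  [with Growth=11]  = -4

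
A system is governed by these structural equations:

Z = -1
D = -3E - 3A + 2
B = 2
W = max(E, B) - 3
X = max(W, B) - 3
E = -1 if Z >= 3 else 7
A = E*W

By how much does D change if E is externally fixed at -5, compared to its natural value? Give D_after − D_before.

The intervention breaks the incoming arrows to E: E = -1 if Z >= 3 else 7 no longer applies, and E = -5.
W = max(E, B) - 3  [with E=-5, B=2]  = -1
A = E*W  [with E=-5, W=-1]  = 5
D = -3E - 3A + 2  [with E=-5, A=5]  = 2
Without intervention: E = -1 if Z >= 3 else 7  [with Z=-1]  = 7; W = max(E, B) - 3  [with E=7, B=2]  = 4; A = E*W  [with E=7, W=4]  = 28; D = -3E - 3A + 2  [with E=7, A=28]  = -103.
Change = 2 − (-103) = 105.

105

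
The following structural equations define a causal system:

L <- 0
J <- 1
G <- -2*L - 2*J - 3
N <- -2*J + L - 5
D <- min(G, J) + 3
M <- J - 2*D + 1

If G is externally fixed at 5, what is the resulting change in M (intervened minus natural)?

The intervention breaks the incoming arrows to G: G <- -2*L - 2*J - 3 no longer applies, and G = 5.
D = min(G, J) + 3  [with G=5, J=1]  = 4
M = J - 2*D + 1  [with J=1, D=4]  = -6
Without intervention: G = -2*L - 2*J - 3  [with L=0, J=1]  = -5; D = min(G, J) + 3  [with G=-5, J=1]  = -2; M = J - 2*D + 1  [with J=1, D=-2]  = 6.
Change = -6 − 6 = -12.

-12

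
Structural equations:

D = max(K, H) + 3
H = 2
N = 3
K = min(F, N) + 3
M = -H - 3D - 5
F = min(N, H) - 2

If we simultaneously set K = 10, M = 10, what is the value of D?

Setting K = 10, M = 10 by intervention discards those variables' equations.
D = max(K, H) + 3  [with K=10, H=2]  = 13

13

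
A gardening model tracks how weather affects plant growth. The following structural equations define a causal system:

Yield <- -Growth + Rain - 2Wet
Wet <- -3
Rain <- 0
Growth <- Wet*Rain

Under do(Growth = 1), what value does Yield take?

5

The intervention breaks the incoming arrows to Growth: Growth <- Wet*Rain no longer applies, and Growth = 1.
Yield = -Growth + Rain - 2Wet  [with Growth=1, Rain=0, Wet=-3]  = 5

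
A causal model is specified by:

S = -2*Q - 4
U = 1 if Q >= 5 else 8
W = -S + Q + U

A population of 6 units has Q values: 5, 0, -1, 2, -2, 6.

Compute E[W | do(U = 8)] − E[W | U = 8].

5.75

Under do(U=8), U's equation is replaced by U=8 for every unit. Per-unit W: 27, 12, 9, 18, 6, 30. Mean = 17.
E[W|U=8] averages over only the 4 units with U=8 (Q = 0, -1, 2, -2): W = 12, 9, 18, 6, mean 11.25.
Difference = 17 − 11.25 = 5.75.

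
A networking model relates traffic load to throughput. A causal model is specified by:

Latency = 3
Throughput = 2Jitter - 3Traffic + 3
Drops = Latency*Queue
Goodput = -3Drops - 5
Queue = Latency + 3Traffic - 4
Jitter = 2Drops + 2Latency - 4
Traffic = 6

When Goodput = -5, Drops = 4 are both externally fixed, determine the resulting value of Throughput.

Setting Goodput = -5, Drops = 4 by intervention discards those variables' equations.
Jitter = 2Drops + 2Latency - 4  [with Drops=4, Latency=3]  = 10
Throughput = 2Jitter - 3Traffic + 3  [with Jitter=10, Traffic=6]  = 5

5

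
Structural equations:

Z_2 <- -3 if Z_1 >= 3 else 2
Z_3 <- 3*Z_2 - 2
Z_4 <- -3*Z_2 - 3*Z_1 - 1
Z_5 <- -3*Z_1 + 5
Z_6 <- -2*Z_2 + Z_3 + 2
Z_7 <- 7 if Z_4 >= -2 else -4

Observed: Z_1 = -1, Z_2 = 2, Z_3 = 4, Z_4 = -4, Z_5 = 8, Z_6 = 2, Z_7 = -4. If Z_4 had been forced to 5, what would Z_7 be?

The intervention breaks the incoming arrows to Z_4: Z_4 <- -3*Z_2 - 3*Z_1 - 1 no longer applies, and Z_4 = 5.
Z_7 = 7 if Z_4 >= -2 else -4  [with Z_4=5]  = 7

7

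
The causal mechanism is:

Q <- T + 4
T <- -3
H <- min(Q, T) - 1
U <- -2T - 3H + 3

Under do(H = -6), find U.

27

The intervention breaks the incoming arrows to H: H <- min(Q, T) - 1 no longer applies, and H = -6.
U = -2T - 3H + 3  [with T=-3, H=-6]  = 27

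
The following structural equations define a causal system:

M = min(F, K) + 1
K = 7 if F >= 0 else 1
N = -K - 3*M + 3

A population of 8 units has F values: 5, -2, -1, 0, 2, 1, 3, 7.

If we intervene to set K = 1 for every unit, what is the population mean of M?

1.25

The intervention sets K=1 in all 8 units regardless of F. Recomputing M per unit gives 2, -1, 0, 1, 2, 2, 2, 2; average 1.25.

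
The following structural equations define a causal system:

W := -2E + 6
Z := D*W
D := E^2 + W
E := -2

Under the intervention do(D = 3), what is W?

Under do(D=3), the mechanism D := E^2 + W is discarded; D is fixed at 3.
Since W is not a descendant of the intervened variable, it is unaffected.
W = -2E + 6  [with E=-2]  = 10

10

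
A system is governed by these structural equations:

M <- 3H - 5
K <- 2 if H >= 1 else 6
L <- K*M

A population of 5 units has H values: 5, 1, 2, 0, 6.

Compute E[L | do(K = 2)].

do(K=2) breaks K's dependence on H. With K=2 fixed, L across the units is 20, -4, 2, -10, 26, mean 6.8.

6.8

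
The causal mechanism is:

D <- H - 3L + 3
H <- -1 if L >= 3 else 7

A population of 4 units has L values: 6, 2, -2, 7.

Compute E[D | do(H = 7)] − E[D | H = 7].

-9.75

Under do(H=7), H's equation is replaced by H=7 for every unit. Per-unit D: -8, 4, 16, -11. Mean = 0.25.
E[D|H=7] averages over only the 2 units with H=7 (L = 2, -2): D = 4, 16, mean 10.
Difference = 0.25 − 10 = -9.75.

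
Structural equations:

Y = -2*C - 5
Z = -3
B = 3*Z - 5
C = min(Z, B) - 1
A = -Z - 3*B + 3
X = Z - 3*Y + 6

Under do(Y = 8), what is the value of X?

-21

Under do(Y=8), the mechanism Y = -2*C - 5 is discarded; Y is fixed at 8.
X = Z - 3*Y + 6  [with Z=-3, Y=8]  = -21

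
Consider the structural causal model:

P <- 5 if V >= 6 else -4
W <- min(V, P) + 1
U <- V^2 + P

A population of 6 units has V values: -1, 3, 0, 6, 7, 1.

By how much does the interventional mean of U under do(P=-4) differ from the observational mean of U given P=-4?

13.25

Under do(P=-4), P's equation is replaced by P=-4 for every unit. Per-unit U: -3, 5, -4, 32, 45, -3. Mean = 12.
Conditioning on P=-4 selects the 4 unit(s) with V ∈ {-1, 3, 0, 1}. Their U values: -3, 5, -4, -3. Mean = -1.25.
Difference = 12 − (-1.25) = 13.25.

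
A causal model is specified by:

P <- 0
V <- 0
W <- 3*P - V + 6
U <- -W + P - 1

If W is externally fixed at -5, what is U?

The intervention breaks the incoming arrows to W: W <- 3*P - V + 6 no longer applies, and W = -5.
U = -W + P - 1  [with W=-5, P=0]  = 4

4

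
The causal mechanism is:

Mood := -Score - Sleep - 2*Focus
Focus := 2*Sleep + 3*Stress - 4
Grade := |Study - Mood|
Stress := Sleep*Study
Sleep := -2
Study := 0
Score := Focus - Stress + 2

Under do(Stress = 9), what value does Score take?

do(Stress=9) replaces the equation Stress := Sleep*Study with the constant Stress = 9.
Focus = 2*Sleep + 3*Stress - 4  [with Sleep=-2, Stress=9]  = 19
Score = Focus - Stress + 2  [with Focus=19, Stress=9]  = 12

12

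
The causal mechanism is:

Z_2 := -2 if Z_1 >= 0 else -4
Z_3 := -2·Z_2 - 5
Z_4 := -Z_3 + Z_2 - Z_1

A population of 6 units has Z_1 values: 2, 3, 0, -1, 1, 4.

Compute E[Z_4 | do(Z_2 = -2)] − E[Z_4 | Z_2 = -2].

do(Z_2=-2) breaks Z_2's dependence on Z_1. With Z_2=-2 fixed, Z_4 across the units is -3, -4, -1, 0, -2, -5, mean -2.5.
Observing Z_2=-2 restricts to units where Z_2's equation naturally yields -2: Z_1 ∈ {2, 3, 0, 1, 4}. In that subpopulation Z_4 = -3, -4, -1, -2, -5, mean -3.
Difference = -2.5 − (-3) = 0.5.

0.5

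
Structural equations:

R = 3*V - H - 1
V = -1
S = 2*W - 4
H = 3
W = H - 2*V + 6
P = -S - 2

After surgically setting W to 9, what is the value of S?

The intervention breaks the incoming arrows to W: W = H - 2*V + 6 no longer applies, and W = 9.
S = 2*W - 4  [with W=9]  = 14

14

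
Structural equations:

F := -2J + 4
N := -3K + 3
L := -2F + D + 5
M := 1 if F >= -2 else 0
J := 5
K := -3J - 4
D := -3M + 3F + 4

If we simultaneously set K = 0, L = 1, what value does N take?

Under do(K = 0, L = 1), each intervened variable's structural equation is replaced by its fixed value.
N = -3K + 3  [with K=0]  = 3

3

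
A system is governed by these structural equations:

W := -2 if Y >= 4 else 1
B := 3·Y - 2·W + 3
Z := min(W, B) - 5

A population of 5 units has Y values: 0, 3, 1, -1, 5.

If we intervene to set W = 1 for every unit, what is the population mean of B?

5.8

do(W=1) breaks W's dependence on Y. With W=1 fixed, B across the units is 1, 10, 4, -2, 16, mean 5.8.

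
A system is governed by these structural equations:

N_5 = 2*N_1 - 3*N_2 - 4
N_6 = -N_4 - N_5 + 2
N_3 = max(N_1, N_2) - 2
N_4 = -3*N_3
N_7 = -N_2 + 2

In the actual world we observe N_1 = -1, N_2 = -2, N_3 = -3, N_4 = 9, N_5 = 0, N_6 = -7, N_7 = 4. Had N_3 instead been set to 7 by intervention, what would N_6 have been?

The intervention breaks the incoming arrows to N_3: N_3 = max(N_1, N_2) - 2 no longer applies, and N_3 = 7.
N_4 = -3*N_3  [with N_3=7]  = -21
N_5 = 2*N_1 - 3*N_2 - 4  [with N_1=-1, N_2=-2]  = 0
N_6 = -N_4 - N_5 + 2  [with N_4=-21, N_5=0]  = 23

23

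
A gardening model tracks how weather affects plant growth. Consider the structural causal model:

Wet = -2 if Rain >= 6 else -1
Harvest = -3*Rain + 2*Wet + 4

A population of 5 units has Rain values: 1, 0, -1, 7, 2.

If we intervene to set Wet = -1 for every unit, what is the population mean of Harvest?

Under do(Wet=-1), Wet's equation is replaced by Wet=-1 for every unit. Per-unit Harvest: -1, 2, 5, -19, -4. Mean = -3.4.

-3.4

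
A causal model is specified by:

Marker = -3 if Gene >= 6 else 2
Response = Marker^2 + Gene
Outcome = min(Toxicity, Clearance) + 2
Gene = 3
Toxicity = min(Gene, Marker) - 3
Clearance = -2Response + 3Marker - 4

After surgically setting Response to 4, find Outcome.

-4

The intervention breaks the incoming arrows to Response: Response = Marker^2 + Gene no longer applies, and Response = 4.
Marker = -3 if Gene >= 6 else 2  [with Gene=3]  = 2
Toxicity = min(Gene, Marker) - 3  [with Gene=3, Marker=2]  = -1
Clearance = -2Response + 3Marker - 4  [with Response=4, Marker=2]  = -6
Outcome = min(Toxicity, Clearance) + 2  [with Toxicity=-1, Clearance=-6]  = -4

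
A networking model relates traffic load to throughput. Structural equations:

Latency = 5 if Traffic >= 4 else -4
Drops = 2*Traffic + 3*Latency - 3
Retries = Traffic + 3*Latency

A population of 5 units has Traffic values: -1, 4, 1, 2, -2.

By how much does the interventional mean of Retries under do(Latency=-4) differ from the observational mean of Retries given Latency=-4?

0.8

The intervention sets Latency=-4 in all 5 units regardless of Traffic. Recomputing Retries per unit gives -13, -8, -11, -10, -14; average -11.2.
E[Retries|Latency=-4] averages over only the 4 units with Latency=-4 (Traffic = -1, 1, 2, -2): Retries = -13, -11, -10, -14, mean -12.
Difference = -11.2 − (-12) = 0.8.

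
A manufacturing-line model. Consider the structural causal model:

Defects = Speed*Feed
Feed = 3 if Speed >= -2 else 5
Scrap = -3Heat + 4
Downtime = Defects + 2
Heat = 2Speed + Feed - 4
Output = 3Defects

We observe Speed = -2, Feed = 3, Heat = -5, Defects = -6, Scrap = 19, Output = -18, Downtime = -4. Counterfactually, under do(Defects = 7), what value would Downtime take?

9

The intervention breaks the incoming arrows to Defects: Defects = Speed*Feed no longer applies, and Defects = 7.
Downtime = Defects + 2  [with Defects=7]  = 9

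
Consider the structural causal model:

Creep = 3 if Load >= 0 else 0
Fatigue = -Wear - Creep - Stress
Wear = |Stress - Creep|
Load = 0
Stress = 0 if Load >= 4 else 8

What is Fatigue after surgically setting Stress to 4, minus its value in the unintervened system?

8

do(Stress=4) replaces the equation Stress = 0 if Load >= 4 else 8 with the constant Stress = 4.
Creep = 3 if Load >= 0 else 0  [with Load=0]  = 3
Wear = |Stress - Creep|  [with Stress=4, Creep=3]  = 1
Fatigue = -Wear - Creep - Stress  [with Wear=1, Creep=3, Stress=4]  = -8
Without intervention: Stress = 0 if Load >= 4 else 8  [with Load=0]  = 8; Creep = 3 if Load >= 0 else 0  [with Load=0]  = 3; Wear = |Stress - Creep|  [with Stress=8, Creep=3]  = 5; Fatigue = -Wear - Creep - Stress  [with Wear=5, Creep=3, Stress=8]  = -16.
Change = -8 − (-16) = 8.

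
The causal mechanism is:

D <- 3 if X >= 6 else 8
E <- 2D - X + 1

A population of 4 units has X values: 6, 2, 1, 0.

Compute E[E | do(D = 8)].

14.75

Under do(D=8), D's equation is replaced by D=8 for every unit. Per-unit E: 11, 15, 16, 17. Mean = 14.75.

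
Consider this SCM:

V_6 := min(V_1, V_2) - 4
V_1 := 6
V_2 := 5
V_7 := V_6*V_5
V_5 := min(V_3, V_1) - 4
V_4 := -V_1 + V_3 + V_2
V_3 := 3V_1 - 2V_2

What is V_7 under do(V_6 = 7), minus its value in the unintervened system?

12

Intervening sets V_6 = 7 and removes its equation (V_6 := min(V_1, V_2) - 4).
V_3 = 3V_1 - 2V_2  [with V_1=6, V_2=5]  = 8
V_5 = min(V_3, V_1) - 4  [with V_3=8, V_1=6]  = 2
V_7 = V_6*V_5  [with V_6=7, V_5=2]  = 14
Without intervention: V_3 = 3V_1 - 2V_2  [with V_1=6, V_2=5]  = 8; V_5 = min(V_3, V_1) - 4  [with V_3=8, V_1=6]  = 2; V_6 = min(V_1, V_2) - 4  [with V_1=6, V_2=5]  = 1; V_7 = V_6*V_5  [with V_6=1, V_5=2]  = 2.
Change = 14 − 2 = 12.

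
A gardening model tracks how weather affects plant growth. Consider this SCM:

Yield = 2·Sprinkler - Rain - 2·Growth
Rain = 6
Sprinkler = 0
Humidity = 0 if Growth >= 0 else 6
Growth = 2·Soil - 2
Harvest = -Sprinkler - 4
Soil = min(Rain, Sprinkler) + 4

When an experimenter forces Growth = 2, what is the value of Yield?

Under do(Growth=2), the mechanism Growth = 2·Soil - 2 is discarded; Growth is fixed at 2.
Yield = 2·Sprinkler - Rain - 2·Growth  [with Sprinkler=0, Rain=6, Growth=2]  = -10

-10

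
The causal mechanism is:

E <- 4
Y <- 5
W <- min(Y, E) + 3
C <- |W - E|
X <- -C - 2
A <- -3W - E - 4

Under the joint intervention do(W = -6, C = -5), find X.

Setting W = -6, C = -5 by intervention discards those variables' equations.
X = -C - 2  [with C=-5]  = 3

3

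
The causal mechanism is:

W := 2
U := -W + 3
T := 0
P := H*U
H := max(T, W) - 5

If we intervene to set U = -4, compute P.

12

do(U=-4) replaces the equation U := -W + 3 with the constant U = -4.
H = max(T, W) - 5  [with T=0, W=2]  = -3
P = H*U  [with H=-3, U=-4]  = 12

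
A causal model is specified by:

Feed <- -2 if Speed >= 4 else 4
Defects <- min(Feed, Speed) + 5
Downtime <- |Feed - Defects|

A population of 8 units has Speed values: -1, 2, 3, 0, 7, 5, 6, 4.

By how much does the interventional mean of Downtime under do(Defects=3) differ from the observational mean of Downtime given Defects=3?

do(Defects=3) breaks Defects's dependence on Speed. With Defects=3 fixed, Downtime across the units is 1, 1, 1, 1, 5, 5, 5, 5, mean 3.
E[Downtime|Defects=3] averages over only the 4 units with Defects=3 (Speed = 7, 5, 6, 4): Downtime = 5, 5, 5, 5, mean 5.
Difference = 3 − 5 = -2.

-2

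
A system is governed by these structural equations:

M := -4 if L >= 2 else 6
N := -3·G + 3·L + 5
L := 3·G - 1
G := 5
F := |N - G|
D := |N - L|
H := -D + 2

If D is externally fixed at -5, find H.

Under do(D=-5), the mechanism D := |N - L| is discarded; D is fixed at -5.
H = -D + 2  [with D=-5]  = 7

7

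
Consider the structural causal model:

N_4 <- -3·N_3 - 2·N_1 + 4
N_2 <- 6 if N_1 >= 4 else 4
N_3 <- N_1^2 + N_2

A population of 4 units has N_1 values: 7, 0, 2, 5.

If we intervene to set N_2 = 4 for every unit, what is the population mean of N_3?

23.5

do(N_2=4) breaks N_2's dependence on N_1. With N_2=4 fixed, N_3 across the units is 53, 4, 8, 29, mean 23.5.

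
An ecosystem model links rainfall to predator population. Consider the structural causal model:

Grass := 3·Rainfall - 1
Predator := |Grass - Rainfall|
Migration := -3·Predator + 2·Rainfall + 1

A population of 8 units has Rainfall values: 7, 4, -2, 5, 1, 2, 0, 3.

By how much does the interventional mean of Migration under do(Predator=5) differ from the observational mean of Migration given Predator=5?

The intervention sets Predator=5 in all 8 units regardless of Rainfall. Recomputing Migration per unit gives 0, -6, -18, -4, -12, -10, -14, -8; average -9.
Conditioning on Predator=5 selects the 2 unit(s) with Rainfall ∈ {-2, 3}. Their Migration values: -18, -8. Mean = -13.
Difference = -9 − (-13) = 4.

4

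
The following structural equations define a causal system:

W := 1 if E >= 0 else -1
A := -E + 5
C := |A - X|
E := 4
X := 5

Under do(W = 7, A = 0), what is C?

5

Setting W = 7, A = 0 by intervention discards those variables' equations.
C = |A - X|  [with A=0, X=5]  = 5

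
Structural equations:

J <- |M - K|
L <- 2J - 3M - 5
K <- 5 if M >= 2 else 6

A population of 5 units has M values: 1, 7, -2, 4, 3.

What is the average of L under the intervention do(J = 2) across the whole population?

Every unit gets J=2 under the intervention. L values become -4, -22, 5, -13, -10; E[L|do(J=2)] = -8.8.

-8.8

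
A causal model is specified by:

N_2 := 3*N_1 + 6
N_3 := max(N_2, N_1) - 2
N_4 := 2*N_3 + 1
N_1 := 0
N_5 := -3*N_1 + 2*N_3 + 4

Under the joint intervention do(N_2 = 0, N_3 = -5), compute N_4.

-9

Setting N_2 = 0, N_3 = -5 by intervention discards those variables' equations.
N_4 = 2*N_3 + 1  [with N_3=-5]  = -9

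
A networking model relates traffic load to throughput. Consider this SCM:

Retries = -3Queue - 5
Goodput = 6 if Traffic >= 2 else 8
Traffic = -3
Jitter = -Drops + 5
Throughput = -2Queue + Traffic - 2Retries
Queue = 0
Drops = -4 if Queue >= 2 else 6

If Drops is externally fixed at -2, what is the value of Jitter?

7

do(Drops=-2) replaces the equation Drops = -4 if Queue >= 2 else 6 with the constant Drops = -2.
Jitter = -Drops + 5  [with Drops=-2]  = 7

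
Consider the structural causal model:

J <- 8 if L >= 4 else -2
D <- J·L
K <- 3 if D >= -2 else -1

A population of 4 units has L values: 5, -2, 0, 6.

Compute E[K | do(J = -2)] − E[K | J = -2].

do(J=-2) breaks J's dependence on L. With J=-2 fixed, K across the units is -1, 3, 3, -1, mean 1.
E[K|J=-2] averages over only the 2 units with J=-2 (L = -2, 0): K = 3, 3, mean 3.
Difference = 1 − 3 = -2.

-2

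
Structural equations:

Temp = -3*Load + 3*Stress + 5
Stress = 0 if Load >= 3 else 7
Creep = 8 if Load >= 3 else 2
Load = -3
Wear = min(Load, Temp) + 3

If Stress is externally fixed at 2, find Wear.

do(Stress=2) replaces the equation Stress = 0 if Load >= 3 else 7 with the constant Stress = 2.
Temp = -3*Load + 3*Stress + 5  [with Load=-3, Stress=2]  = 20
Wear = min(Load, Temp) + 3  [with Load=-3, Temp=20]  = 0

0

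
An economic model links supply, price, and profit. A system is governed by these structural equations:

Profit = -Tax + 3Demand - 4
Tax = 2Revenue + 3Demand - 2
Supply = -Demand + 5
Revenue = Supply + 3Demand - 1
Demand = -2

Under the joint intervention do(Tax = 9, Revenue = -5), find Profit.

The joint intervention fixes Tax = 9, Revenue = -5, removing each variable's own equation.
Profit = -Tax + 3Demand - 4  [with Tax=9, Demand=-2]  = -19

-19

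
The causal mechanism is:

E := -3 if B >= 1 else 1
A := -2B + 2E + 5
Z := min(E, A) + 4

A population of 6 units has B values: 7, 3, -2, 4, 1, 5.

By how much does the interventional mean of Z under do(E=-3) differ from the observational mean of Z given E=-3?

1

The intervention sets E=-3 in all 6 units regardless of B. Recomputing Z per unit gives -11, -3, 1, -5, 1, -7; average -4.
E[Z|E=-3] averages over only the 5 units with E=-3 (B = 7, 3, 4, 1, 5): Z = -11, -3, -5, 1, -7, mean -5.
Difference = -4 − (-5) = 1.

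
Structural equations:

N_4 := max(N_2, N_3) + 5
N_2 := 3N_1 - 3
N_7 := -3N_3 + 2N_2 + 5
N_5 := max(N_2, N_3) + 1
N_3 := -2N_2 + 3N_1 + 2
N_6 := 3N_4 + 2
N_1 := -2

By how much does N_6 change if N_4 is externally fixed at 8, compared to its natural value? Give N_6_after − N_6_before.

Under do(N_4=8), the mechanism N_4 := max(N_2, N_3) + 5 is discarded; N_4 is fixed at 8.
N_6 = 3N_4 + 2  [with N_4=8]  = 26
Without intervention: N_2 = 3N_1 - 3  [with N_1=-2]  = -9; N_3 = -2N_2 + 3N_1 + 2  [with N_2=-9, N_1=-2]  = 14; N_4 = max(N_2, N_3) + 5  [with N_2=-9, N_3=14]  = 19; N_6 = 3N_4 + 2  [with N_4=19]  = 59.
Change = 26 − 59 = -33.

-33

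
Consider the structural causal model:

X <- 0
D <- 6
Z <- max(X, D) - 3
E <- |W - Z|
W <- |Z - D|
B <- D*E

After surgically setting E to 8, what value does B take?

48

The intervention breaks the incoming arrows to E: E <- |W - Z| no longer applies, and E = 8.
B = D*E  [with D=6, E=8]  = 48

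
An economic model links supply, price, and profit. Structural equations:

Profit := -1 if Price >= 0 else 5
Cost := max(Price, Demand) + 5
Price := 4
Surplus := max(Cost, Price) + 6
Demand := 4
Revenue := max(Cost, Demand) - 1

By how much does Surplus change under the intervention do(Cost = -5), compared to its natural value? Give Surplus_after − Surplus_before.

-5

The intervention breaks the incoming arrows to Cost: Cost := max(Price, Demand) + 5 no longer applies, and Cost = -5.
Surplus = max(Cost, Price) + 6  [with Cost=-5, Price=4]  = 10
Without intervention: Cost = max(Price, Demand) + 5  [with Price=4, Demand=4]  = 9; Surplus = max(Cost, Price) + 6  [with Cost=9, Price=4]  = 15.
Change = 10 − 15 = -5.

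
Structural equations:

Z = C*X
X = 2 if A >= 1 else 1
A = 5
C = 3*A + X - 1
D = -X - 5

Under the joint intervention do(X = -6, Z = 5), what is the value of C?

8

The joint intervention fixes X = -6, Z = 5, removing each variable's own equation.
C = 3*A + X - 1  [with A=5, X=-6]  = 8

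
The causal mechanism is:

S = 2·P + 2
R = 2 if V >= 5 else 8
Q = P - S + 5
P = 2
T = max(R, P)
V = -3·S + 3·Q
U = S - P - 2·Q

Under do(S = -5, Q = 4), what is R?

Under do(S = -5, Q = 4), each intervened variable's structural equation is replaced by its fixed value.
V = -3·S + 3·Q  [with S=-5, Q=4]  = 27
R = 2 if V >= 5 else 8  [with V=27]  = 2

2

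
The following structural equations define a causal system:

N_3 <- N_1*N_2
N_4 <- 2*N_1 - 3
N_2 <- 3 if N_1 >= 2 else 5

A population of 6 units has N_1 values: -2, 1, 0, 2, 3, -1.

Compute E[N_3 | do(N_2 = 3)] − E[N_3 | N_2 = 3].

do(N_2=3) breaks N_2's dependence on N_1. With N_2=3 fixed, N_3 across the units is -6, 3, 0, 6, 9, -3, mean 1.5.
Conditioning on N_2=3 selects the 2 unit(s) with N_1 ∈ {2, 3}. Their N_3 values: 6, 9. Mean = 7.5.
Difference = 1.5 − 7.5 = -6.

-6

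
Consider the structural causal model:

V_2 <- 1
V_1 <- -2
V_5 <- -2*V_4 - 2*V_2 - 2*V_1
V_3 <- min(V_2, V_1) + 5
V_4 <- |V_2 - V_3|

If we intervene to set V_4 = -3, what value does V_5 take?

8

Intervening sets V_4 = -3 and removes its equation (V_4 <- |V_2 - V_3|).
V_5 = -2*V_4 - 2*V_2 - 2*V_1  [with V_4=-3, V_2=1, V_1=-2]  = 8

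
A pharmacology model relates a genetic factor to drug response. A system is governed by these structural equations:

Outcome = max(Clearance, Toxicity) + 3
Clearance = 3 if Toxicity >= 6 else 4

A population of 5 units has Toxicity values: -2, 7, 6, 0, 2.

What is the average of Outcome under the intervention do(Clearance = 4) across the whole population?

Every unit gets Clearance=4 under the intervention. Outcome values become 7, 10, 9, 7, 7; E[Outcome|do(Clearance=4)] = 8.

8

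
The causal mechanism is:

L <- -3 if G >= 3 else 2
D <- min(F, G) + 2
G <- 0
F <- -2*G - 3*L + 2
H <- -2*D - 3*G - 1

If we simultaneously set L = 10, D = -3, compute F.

The joint intervention fixes L = 10, D = -3, removing each variable's own equation.
F = -2*G - 3*L + 2  [with G=0, L=10]  = -28

-28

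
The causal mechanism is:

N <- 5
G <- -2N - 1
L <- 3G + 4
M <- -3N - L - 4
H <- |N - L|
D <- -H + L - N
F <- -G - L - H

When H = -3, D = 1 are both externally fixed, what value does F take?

Under do(H = -3, D = 1), each intervened variable's structural equation is replaced by its fixed value.
G = -2N - 1  [with N=5]  = -11
L = 3G + 4  [with G=-11]  = -29
F = -G - L - H  [with G=-11, L=-29, H=-3]  = 43

43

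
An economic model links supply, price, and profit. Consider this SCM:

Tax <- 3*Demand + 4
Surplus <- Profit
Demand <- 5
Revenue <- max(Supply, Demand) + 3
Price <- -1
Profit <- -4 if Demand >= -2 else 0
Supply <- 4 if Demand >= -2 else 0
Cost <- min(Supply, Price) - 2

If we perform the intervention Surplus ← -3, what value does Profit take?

Intervening sets Surplus = -3 and removes its equation (Surplus <- Profit).
Since Profit is not a descendant of the intervened variable, it is unaffected.
Profit = -4 if Demand >= -2 else 0  [with Demand=5]  = -4

-4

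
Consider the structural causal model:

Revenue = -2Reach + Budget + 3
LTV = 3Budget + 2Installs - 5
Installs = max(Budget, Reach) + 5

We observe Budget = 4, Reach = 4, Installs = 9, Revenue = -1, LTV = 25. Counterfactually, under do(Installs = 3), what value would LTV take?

13

do(Installs=3) replaces the equation Installs = max(Budget, Reach) + 5 with the constant Installs = 3.
LTV = 3Budget + 2Installs - 5  [with Budget=4, Installs=3]  = 13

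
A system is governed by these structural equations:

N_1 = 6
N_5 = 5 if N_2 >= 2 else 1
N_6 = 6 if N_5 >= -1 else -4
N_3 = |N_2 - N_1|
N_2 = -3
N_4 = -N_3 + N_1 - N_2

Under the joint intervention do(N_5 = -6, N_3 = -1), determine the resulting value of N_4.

Under do(N_5 = -6, N_3 = -1), each intervened variable's structural equation is replaced by its fixed value.
N_4 = -N_3 + N_1 - N_2  [with N_3=-1, N_1=6, N_2=-3]  = 10

10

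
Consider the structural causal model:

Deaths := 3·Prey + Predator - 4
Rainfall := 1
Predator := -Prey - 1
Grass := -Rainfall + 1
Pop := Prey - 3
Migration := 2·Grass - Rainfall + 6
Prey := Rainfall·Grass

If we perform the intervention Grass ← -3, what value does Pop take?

-6

Under do(Grass=-3), the mechanism Grass := -Rainfall + 1 is discarded; Grass is fixed at -3.
Prey = Rainfall·Grass  [with Rainfall=1, Grass=-3]  = -3
Pop = Prey - 3  [with Prey=-3]  = -6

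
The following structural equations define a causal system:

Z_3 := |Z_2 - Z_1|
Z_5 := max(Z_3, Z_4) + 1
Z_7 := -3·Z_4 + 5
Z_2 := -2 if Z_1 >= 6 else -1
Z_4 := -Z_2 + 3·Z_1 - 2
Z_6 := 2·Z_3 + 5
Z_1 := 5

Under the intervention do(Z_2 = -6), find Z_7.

Under do(Z_2=-6), the mechanism Z_2 := -2 if Z_1 >= 6 else -1 is discarded; Z_2 is fixed at -6.
Z_4 = -Z_2 + 3·Z_1 - 2  [with Z_2=-6, Z_1=5]  = 19
Z_7 = -3·Z_4 + 5  [with Z_4=19]  = -52

-52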